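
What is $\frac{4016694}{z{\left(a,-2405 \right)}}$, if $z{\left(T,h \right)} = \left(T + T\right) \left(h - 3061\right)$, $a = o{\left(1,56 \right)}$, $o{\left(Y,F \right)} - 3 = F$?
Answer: $- \frac{669449}{107498} \approx -6.2275$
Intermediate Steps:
$o{\left(Y,F \right)} = 3 + F$
$a = 59$ ($a = 3 + 56 = 59$)
$z{\left(T,h \right)} = 2 T \left(-3061 + h\right)$
$\frac{4016694}{z{\left(a,-2405 \right)}} = \frac{4016694}{2 \cdot 59 \left(-3061 - 2405\right)} = \frac{4016694}{2 \cdot 59 \left(-5466\right)} = \frac{4016694}{-644988} = 4016694 \left(- \frac{1}{644988}\right) = - \frac{669449}{107498}$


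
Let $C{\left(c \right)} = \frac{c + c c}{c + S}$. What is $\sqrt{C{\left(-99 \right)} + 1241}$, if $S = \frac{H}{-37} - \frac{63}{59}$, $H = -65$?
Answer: $\frac{\sqrt{1073745047279}}{30659} \approx 33.798$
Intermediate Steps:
$S = \frac{1504}{2183}$ ($S = - \frac{65}{-37} - \frac{63}{59} = \left(-65\right) \left(- \frac{1}{37}\right) - \frac{63}{59} = \frac{65}{37} - \frac{63}{59} = \frac{1504}{2183} \approx 0.68896$)
$C{\left(c \right)} = \frac{c + c^{2}}{\frac{1504}{2183} + c}$ ($C{\left(c \right)} = \frac{c + c c}{c + \frac{1504}{2183}} = \frac{c + c^{2}}{\frac{1504}{2183} + c}$)
$\sqrt{C{\left(-99 \right)} + 1241} = \sqrt{2183 \left(-99\right) \frac{1}{1504 + 2183 \left(-99\right)} \left(1 - 99\right) + 1241} = \sqrt{2183 \left(-99\right) \frac{1}{1504 - 216117} \left(-98\right) + 1241} = \sqrt{2183 \left(-99\right) \frac{1}{-214613} \left(-98\right) + 1241} = \sqrt{2183 \left(-99\right) \left(- \frac{1}{214613}\right) \left(-98\right) + 1241} = \sqrt{- \frac{3025638}{30659} + 1241} = \sqrt{\frac{35022181}{30659}} = \frac{\sqrt{1073745047279}}{30659}$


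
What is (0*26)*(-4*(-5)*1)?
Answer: 0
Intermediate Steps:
(0*26)*(-4*(-5)*1) = 0*(20*1) = 0*20 = 0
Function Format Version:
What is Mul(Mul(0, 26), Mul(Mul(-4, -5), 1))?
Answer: 0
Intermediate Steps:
Mul(Mul(0, 26), Mul(Mul(-4, -5), 1)) = Mul(0, Mul(20, 1)) = Mul(0, 20) = 0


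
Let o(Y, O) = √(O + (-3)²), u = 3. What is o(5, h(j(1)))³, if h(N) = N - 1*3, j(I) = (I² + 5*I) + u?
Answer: 15*√15 ≈ 58.095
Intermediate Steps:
j(I) = 3 + I² + 5*I (j(I) = (I² + 5*I) + 3 = 3 + I² + 5*I)
h(N) = -3 + N (h(N) = N - 3 = -3 + N)
o(Y, O) = √(9 + O) (o(Y, O) = √(O + 9) = √(9 + O))
o(5, h(j(1)))³ = (√(9 + (-3 + (3 + 1² + 5*1))))³ = (√(9 + (-3 + (3 + 1 + 5))))³ = (√(9 + (-3 + 9)))³ = (√(9 + 6))³ = (√15)³ = 15*√15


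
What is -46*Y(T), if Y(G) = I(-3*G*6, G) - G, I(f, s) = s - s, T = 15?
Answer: 690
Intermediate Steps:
I(f, s) = 0
Y(G) = -G (Y(G) = 0 - G = -G)
-46*Y(T) = -(-46)*15 = -46*(-15) = 690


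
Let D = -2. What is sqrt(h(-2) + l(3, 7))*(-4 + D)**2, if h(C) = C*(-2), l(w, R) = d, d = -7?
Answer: 36*I*sqrt(3) ≈ 62.354*I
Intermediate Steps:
l(w, R) = -7
h(C) = -2*C
sqrt(h(-2) + l(3, 7))*(-4 + D)**2 = sqrt(-2*(-2) - 7)*(-4 - 2)**2 = sqrt(4 - 7)*(-6)**2 = sqrt(-3)*36 = (I*sqrt(3))*36 = 36*I*sqrt(3)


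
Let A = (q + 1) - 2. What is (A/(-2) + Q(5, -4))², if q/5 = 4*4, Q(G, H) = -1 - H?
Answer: 5329/4 ≈ 1332.3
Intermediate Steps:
q = 80 (q = 5*(4*4) = 5*16 = 80)
A = 79 (A = (80 + 1) - 2 = 81 - 2 = 79)
(A/(-2) + Q(5, -4))² = (79/(-2) + (-1 - 1*(-4)))² = (79*(-½) + (-1 + 4))² = (-79/2 + 3)² = (-73/2)² = 5329/4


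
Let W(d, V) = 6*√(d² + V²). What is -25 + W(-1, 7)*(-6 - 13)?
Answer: -25 - 570*√2 ≈ -831.10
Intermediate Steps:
W(d, V) = 6*√(V² + d²)
-25 + W(-1, 7)*(-6 - 13) = -25 + (6*√(7² + (-1)²))*(-6 - 13) = -25 + (6*√(49 + 1))*(-19) = -25 + (6*√50)*(-19) = -25 + (6*(5*√2))*(-19) = -25 + (30*√2)*(-19) = -25 - 570*√2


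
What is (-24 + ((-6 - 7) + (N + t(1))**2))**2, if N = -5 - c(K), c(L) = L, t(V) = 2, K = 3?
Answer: 1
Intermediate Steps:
N = -8 (N = -5 - 1*3 = -5 - 3 = -8)
(-24 + ((-6 - 7) + (N + t(1))**2))**2 = (-24 + ((-6 - 7) + (-8 + 2)**2))**2 = (-24 + (-13 + (-6)**2))**2 = (-24 + (-13 + 36))**2 = (-24 + 23)**2 = (-1)**2 = 1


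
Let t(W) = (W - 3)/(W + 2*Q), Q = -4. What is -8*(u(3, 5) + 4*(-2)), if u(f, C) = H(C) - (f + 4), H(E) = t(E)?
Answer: 376/3 ≈ 125.33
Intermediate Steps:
t(W) = (-3 + W)/(-8 + W) (t(W) = (W - 3)/(W + 2*(-4)) = (-3 + W)/(W - 8) = (-3 + W)/(-8 + W))
H(E) = (-3 + E)/(-8 + E)
u(f, C) = -4 - f + (-3 + C)/(-8 + C) (u(f, C) = (-3 + C)/(-8 + C) - (f + 4) = (-3 + C)/(-8 + C) - (4 + f) = (-3 + C)/(-8 + C) + (-4 - f) = -4 - f + (-3 + C)/(-8 + C))
-8*(u(3, 5) + 4*(-2)) = -8*((-3 + 5 - (-8 + 5)*(4 + 3))/(-8 + 5) + 4*(-2)) = -8*((-3 + 5 - 1*(-3)*7)/(-3) - 8) = -8*(-(-3 + 5 + 21)/3 - 8) = -8*(-⅓*23 - 8) = -8*(-23/3 - 8) = -8*(-47/3) = 376/3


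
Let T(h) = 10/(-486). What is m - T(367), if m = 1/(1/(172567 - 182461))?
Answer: -2404237/243 ≈ -9894.0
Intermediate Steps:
m = -9894 (m = 1/(1/(-9894)) = 1/(-1/9894) = -9894)
T(h) = -5/243 (T(h) = 10*(-1/486) = -5/243)
m - T(367) = -9894 - 1*(-5/243) = -9894 + 5/243 = -2404237/243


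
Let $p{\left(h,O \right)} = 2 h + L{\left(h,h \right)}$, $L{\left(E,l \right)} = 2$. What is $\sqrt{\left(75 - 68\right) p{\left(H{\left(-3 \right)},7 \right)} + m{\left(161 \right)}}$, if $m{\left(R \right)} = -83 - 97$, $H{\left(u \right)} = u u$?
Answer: $2 i \sqrt{10} \approx 6.3246 i$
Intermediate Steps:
$H{\left(u \right)} = u^{2}$
$p{\left(h,O \right)} = 2 + 2 h$ ($p{\left(h,O \right)} = 2 h + 2 = 2 + 2 h$)
$m{\left(R \right)} = -180$ ($m{\left(R \right)} = -83 - 97 = -180$)
$\sqrt{\left(75 - 68\right) p{\left(H{\left(-3 \right)},7 \right)} + m{\left(161 \right)}} = \sqrt{\left(75 - 68\right) \left(2 + 2 \left(-3\right)^{2}\right) - 180} = \sqrt{7 \left(2 + 2 \cdot 9\right) - 180} = \sqrt{7 \left(2 + 18\right) - 180} = \sqrt{7 \cdot 20 - 180} = \sqrt{140 - 180} = \sqrt{-40} = 2 i \sqrt{10}$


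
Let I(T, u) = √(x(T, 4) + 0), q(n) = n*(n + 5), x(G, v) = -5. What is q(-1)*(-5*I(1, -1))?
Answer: 20*I*√5 ≈ 44.721*I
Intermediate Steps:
q(n) = n*(5 + n)
I(T, u) = I*√5 (I(T, u) = √(-5 + 0) = √(-5) = I*√5)
q(-1)*(-5*I(1, -1)) = (-(5 - 1))*(-5*I*√5) = (-1*4)*(-5*I*√5) = -(-20)*I*√5 = 20*I*√5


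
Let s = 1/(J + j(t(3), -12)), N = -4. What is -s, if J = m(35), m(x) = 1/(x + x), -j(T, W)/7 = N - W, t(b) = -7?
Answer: 70/3919 ≈ 0.017862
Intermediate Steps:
j(T, W) = 28 + 7*W (j(T, W) = -7*(-4 - W) = 28 + 7*W)
m(x) = 1/(2*x)
J = 1/70 (J = (½)/35 = (½)*(1/35) = 1/70 ≈ 0.014286)
s = -70/3919 (s = 1/(1/70 + (28 + 7*(-12))) = 1/(1/70 + (28 - 84)) = 1/(1/70 - 56) = 1/(-3919/70) = -70/3919 ≈ -0.017862)
-s = -1*(-70/3919) = 70/3919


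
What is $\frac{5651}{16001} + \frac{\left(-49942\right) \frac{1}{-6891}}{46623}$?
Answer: $\frac{1816347276485}{5140786767093} \approx 0.35332$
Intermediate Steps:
$\frac{5651}{16001} + \frac{\left(-49942\right) \frac{1}{-6891}}{46623} = 5651 \cdot \frac{1}{16001} + \left(-49942\right) \left(- \frac{1}{6891}\right) \frac{1}{46623} = \frac{5651}{16001} + \frac{49942}{6891} \cdot \frac{1}{46623} = \frac{5651}{16001} + \frac{49942}{321279093} = \frac{1816347276485}{5140786767093}$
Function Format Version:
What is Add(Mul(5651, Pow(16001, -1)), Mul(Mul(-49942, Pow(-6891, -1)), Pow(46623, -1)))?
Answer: Rational(1816347276485, 5140786767093) ≈ 0.35332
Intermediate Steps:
Add(Mul(5651, Pow(16001, -1)), Mul(Mul(-49942, Pow(-6891, -1)), Pow(46623, -1))) = Add(Mul(5651, Rational(1, 16001)), Mul(Mul(-49942, Rational(-1, 6891)), Rational(1, 46623))) = Add(Rational(5651, 16001), Mul(Rational(49942, 6891), Rational(1, 46623))) = Add(Rational(5651, 16001), Rational(49942, 321279093)) = Rational(1816347276485, 5140786767093)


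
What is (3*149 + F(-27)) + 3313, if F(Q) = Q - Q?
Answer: 3760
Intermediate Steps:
F(Q) = 0
(3*149 + F(-27)) + 3313 = (3*149 + 0) + 3313 = (447 + 0) + 3313 = 447 + 3313 = 3760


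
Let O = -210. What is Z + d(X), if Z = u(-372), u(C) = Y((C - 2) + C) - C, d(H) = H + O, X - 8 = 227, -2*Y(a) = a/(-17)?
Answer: 6376/17 ≈ 375.06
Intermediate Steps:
Y(a) = a/34 (Y(a) = -a/(2*(-17)) = -a*(-1)/(2*17) = -(-1)*a/34 = a/34)
X = 235 (X = 8 + 227 = 235)
d(H) = -210 + H (d(H) = H - 210 = -210 + H)
u(C) = -1/17 - 16*C/17 (u(C) = ((C - 2) + C)/34 - C = ((-2 + C) + C)/34 - C = (-2 + 2*C)/34 - C = (-1/17 + C/17) - C = -1/17 - 16*C/17)
Z = 5951/17 (Z = -1/17 - 16/17*(-372) = -1/17 + 5952/17 = 5951/17 ≈ 350.06)
Z + d(X) = 5951/17 + (-210 + 235) = 5951/17 + 25 = 6376/17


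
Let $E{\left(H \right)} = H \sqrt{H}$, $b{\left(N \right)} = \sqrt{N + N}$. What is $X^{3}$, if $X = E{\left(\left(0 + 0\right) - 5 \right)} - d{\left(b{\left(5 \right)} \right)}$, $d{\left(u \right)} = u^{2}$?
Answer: $2750 - 875 i \sqrt{5} \approx 2750.0 - 1956.6 i$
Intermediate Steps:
$b{\left(N \right)} = \sqrt{2} \sqrt{N}$ ($b{\left(N \right)} = \sqrt{2 N} = \sqrt{2} \sqrt{N}$)
$E{\left(H \right)} = H^{\frac{3}{2}}$
$X = -10 - 5 i \sqrt{5}$ ($X = \left(\left(0 + 0\right) - 5\right)^{\frac{3}{2}} - \left(\sqrt{2} \sqrt{5}\right)^{2} = \left(0 - 5\right)^{\frac{3}{2}} - \left(\sqrt{10}\right)^{2} = \left(-5\right)^{\frac{3}{2}} - 10 = - 5 i \sqrt{5} - 10 = -10 - 5 i \sqrt{5} \approx -10.0 - 11.18 i$)
$X^{3} = \left(-10 - 5 i \sqrt{5}\right)^{3}$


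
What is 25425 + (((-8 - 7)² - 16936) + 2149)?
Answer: 10863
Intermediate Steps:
25425 + (((-8 - 7)² - 16936) + 2149) = 25425 + (((-15)² - 16936) + 2149) = 25425 + ((225 - 16936) + 2149) = 25425 + (-16711 + 2149) = 25425 - 14562 = 10863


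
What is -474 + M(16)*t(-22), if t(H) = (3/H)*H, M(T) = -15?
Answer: -519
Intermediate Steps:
t(H) = 3
-474 + M(16)*t(-22) = -474 - 15*3 = -474 - 45 = -519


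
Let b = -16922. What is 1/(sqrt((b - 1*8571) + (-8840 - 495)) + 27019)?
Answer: 27019/730061189 - 2*I*sqrt(8707)/730061189 ≈ 3.7009e-5 - 2.5563e-7*I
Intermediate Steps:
1/(sqrt((b - 1*8571) + (-8840 - 495)) + 27019) = 1/(sqrt((-16922 - 1*8571) + (-8840 - 495)) + 27019) = 1/(sqrt((-16922 - 8571) - 9335) + 27019) = 1/(sqrt(-25493 - 9335) + 27019) = 1/(sqrt(-34828) + 27019) = 1/(2*I*sqrt(8707) + 27019) = 1/(27019 + 2*I*sqrt(8707))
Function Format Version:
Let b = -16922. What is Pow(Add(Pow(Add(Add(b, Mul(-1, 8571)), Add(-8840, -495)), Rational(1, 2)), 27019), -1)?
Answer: Add(Rational(27019, 730061189), Mul(Rational(-2, 730061189), I, Pow(8707, Rational(1, 2)))) ≈ Add(3.7009e-5, Mul(-2.5563e-7, I))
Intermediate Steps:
Pow(Add(Pow(Add(Add(b, Mul(-1, 8571)), Add(-8840, -495)), Rational(1, 2)), 27019), -1) = Pow(Add(Pow(Add(Add(-16922, Mul(-1, 8571)), Add(-8840, -495)), Rational(1, 2)), 27019), -1) = Pow(Add(Pow(Add(Add(-16922, -8571), -9335), Rational(1, 2)), 27019), -1) = Pow(Add(Pow(Add(-25493, -9335), Rational(1, 2)), 27019), -1) = Pow(Add(Pow(-34828, Rational(1, 2)), 27019), -1) = Pow(Add(Mul(2, I, Pow(8707, Rational(1, 2))), 27019), -1) = Pow(Add(27019, Mul(2, I, Pow(8707, Rational(1, 2)))), -1)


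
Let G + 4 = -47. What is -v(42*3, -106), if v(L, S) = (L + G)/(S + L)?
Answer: -15/4 ≈ -3.7500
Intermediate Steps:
G = -51 (G = -4 - 47 = -51)
v(L, S) = (-51 + L)/(L + S) (v(L, S) = (L - 51)/(S + L) = (-51 + L)/(L + S))
-v(42*3, -106) = -(-51 + 42*3)/(42*3 - 106) = -(-51 + 126)/(126 - 106) = -75/20 = -1*15/4 = -15/4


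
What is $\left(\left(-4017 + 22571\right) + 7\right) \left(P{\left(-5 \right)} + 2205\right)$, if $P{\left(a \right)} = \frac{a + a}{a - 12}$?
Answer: $\frac{695944695}{17} \approx 4.0938 \cdot 10^{7}$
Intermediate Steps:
$P{\left(a \right)} = \frac{2 a}{-12 + a}$
$\left(\left(-4017 + 22571\right) + 7\right) \left(P{\left(-5 \right)} + 2205\right) = \left(\left(-4017 + 22571\right) + 7\right) \left(2 \left(-5\right) \frac{1}{-12 - 5} + 2205\right) = \left(18554 + 7\right) \left(2 \left(-5\right) \frac{1}{-17} + 2205\right) = 18561 \left(2 \left(-5\right) \left(- \frac{1}{17}\right) + 2205\right) = 18561 \left(\frac{10}{17} + 2205\right) = 18561 \cdot \frac{37495}{17} = \frac{695944695}{17}$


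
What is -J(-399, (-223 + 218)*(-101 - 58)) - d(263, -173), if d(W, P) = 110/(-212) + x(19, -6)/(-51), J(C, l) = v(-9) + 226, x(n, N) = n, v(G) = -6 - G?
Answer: -1233155/5406 ≈ -228.11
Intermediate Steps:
J(C, l) = 229 (J(C, l) = (-6 - 1*(-9)) + 226 = (-6 + 9) + 226 = 3 + 226 = 229)
d(W, P) = -4819/5406 (d(W, P) = 110/(-212) + 19/(-51) = 110*(-1/212) + 19*(-1/51) = -55/106 - 19/51 = -4819/5406)
-J(-399, (-223 + 218)*(-101 - 58)) - d(263, -173) = -1*229 - 1*(-4819/5406) = -229 + 4819/5406 = -1233155/5406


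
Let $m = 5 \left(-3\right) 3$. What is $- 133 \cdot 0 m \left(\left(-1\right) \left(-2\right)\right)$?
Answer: $0$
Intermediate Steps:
$m = -45$ ($m = \left(-15\right) 3 = -45$)
$- 133 \cdot 0 m \left(\left(-1\right) \left(-2\right)\right) = - 133 \cdot 0 \left(-45\right) \left(\left(-1\right) \left(-2\right)\right) = - 133 \cdot 0 \cdot 2 = \left(-133\right) 0 = 0$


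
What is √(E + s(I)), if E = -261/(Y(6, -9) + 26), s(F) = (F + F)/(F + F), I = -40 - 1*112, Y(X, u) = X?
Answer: I*√458/8 ≈ 2.6751*I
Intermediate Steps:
I = -152 (I = -40 - 112 = -152)
s(F) = 1 (s(F) = (2*F)/((2*F)) = (2*F)*(1/(2*F)) = 1)
E = -261/32 (E = -261/(6 + 26) = -261/32 ≈ -8.1563)
√(E + s(I)) = √(-261/32 + 1) = √(-229/32) = I*√458/8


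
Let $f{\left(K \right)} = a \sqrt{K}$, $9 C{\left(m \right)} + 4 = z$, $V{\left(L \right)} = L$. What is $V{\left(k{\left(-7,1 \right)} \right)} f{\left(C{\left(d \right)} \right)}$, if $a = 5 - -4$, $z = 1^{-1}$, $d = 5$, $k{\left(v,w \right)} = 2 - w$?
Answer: $3 i \sqrt{3} \approx 5.1962 i$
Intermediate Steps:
$z = 1$
$C{\left(m \right)} = - \frac{1}{3}$ ($C{\left(m \right)} = - \frac{4}{9} + \frac{1}{9} \cdot 1 = - \frac{4}{9} + \frac{1}{9} = - \frac{1}{3}$)
$a = 9$ ($a = 5 + 4 = 9$)
$f{\left(K \right)} = 9 \sqrt{K}$
$V{\left(k{\left(-7,1 \right)} \right)} f{\left(C{\left(d \right)} \right)} = \left(2 - 1\right) 9 \sqrt{- \frac{1}{3}} = \left(2 - 1\right) 9 \frac{i \sqrt{3}}{3} = 1 \cdot 3 i \sqrt{3} = 3 i \sqrt{3}$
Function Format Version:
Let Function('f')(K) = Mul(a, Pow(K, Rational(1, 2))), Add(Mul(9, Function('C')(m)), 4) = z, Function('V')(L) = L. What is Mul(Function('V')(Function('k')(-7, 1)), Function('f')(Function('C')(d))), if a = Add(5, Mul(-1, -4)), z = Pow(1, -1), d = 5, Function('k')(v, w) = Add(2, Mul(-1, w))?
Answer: Mul(3, I, Pow(3, Rational(1, 2))) ≈ Mul(5.1962, I)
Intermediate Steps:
z = 1
Function('C')(m) = Rational(-1, 3) (Function('C')(m) = Add(Rational(-4, 9), Mul(Rational(1, 9), 1)) = Add(Rational(-4, 9), Rational(1, 9)) = Rational(-1, 3))
a = 9 (a = Add(5, 4) = 9)
Function('f')(K) = Mul(9, Pow(K, Rational(1, 2)))
Mul(Function('V')(Function('k')(-7, 1)), Function('f')(Function('C')(d))) = Mul(Add(2, Mul(-1, 1)), Mul(9, Pow(Rational(-1, 3), Rational(1, 2)))) = Mul(Add(2, -1), Mul(9, Mul(Rational(1, 3), I, Pow(3, Rational(1, 2))))) = Mul(1, Mul(3, I, Pow(3, Rational(1, 2)))) = Mul(3, I, Pow(3, Rational(1, 2)))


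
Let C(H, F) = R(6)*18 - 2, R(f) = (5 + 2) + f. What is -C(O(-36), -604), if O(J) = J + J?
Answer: -232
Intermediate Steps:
O(J) = 2*J
R(f) = 7 + f
C(H, F) = 232 (C(H, F) = (7 + 6)*18 - 2 = 13*18 - 2 = 234 - 2 = 232)
-C(O(-36), -604) = -1*232 = -232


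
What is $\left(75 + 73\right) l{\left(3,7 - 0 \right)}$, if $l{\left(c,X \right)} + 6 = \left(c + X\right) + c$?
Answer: $1036$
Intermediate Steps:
$l{\left(c,X \right)} = -6 + X + 2 c$ ($l{\left(c,X \right)} = -6 + \left(\left(c + X\right) + c\right) = -6 + \left(\left(X + c\right) + c\right) = -6 + \left(X + 2 c\right) = -6 + X + 2 c$)
$\left(75 + 73\right) l{\left(3,7 - 0 \right)} = \left(75 + 73\right) \left(-6 + \left(7 - 0\right) + 2 \cdot 3\right) = 148 \left(-6 + \left(7 + 0\right) + 6\right) = 148 \left(-6 + 7 + 6\right) = 148 \cdot 7 = 1036$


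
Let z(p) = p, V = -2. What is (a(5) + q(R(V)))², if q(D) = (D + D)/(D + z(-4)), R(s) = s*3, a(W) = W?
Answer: 961/25 ≈ 38.440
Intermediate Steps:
R(s) = 3*s
q(D) = 2*D/(-4 + D) (q(D) = (D + D)/(D - 4) = (2*D)/(-4 + D) = 2*D/(-4 + D))
(a(5) + q(R(V)))² = (5 + 2*(3*(-2))/(-4 + 3*(-2)))² = (5 + 2*(-6)/(-4 - 6))² = (5 + 2*(-6)/(-10))² = (5 + 2*(-6)*(-⅒))² = (5 + 6/5)² = (31/5)² = 961/25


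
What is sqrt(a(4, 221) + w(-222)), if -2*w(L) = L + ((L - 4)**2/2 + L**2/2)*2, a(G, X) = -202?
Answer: I*sqrt(50271) ≈ 224.21*I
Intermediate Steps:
w(L) = -L/2 - L**2/2 - (-4 + L)**2/2 (w(L) = -(L + ((L - 4)**2/2 + L**2/2)*2)/2 = -(L + ((-4 + L)**2*(1/2) + L**2*(1/2))*2)/2 = -(L + ((-4 + L)**2/2 + L**2/2)*2)/2 = -(L + (L**2/2 + (-4 + L)**2/2)*2)/2 = -(L + (L**2 + (-4 + L)**2))/2 = -(L + L**2 + (-4 + L)**2)/2 = -L/2 - L**2/2 - (-4 + L)**2/2)
sqrt(a(4, 221) + w(-222)) = sqrt(-202 + (-8 - 1*(-222)**2 + (7/2)*(-222))) = sqrt(-202 + (-8 - 1*49284 - 777)) = sqrt(-202 + (-8 - 49284 - 777)) = sqrt(-202 - 50069) = sqrt(-50271) = I*sqrt(50271)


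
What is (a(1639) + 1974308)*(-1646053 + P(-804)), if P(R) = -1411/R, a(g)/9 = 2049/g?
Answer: -4282483853569284853/1317756 ≈ -3.2498e+12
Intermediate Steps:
a(g) = 18441/g (a(g) = 9*(2049/g) = 18441/g)
(a(1639) + 1974308)*(-1646053 + P(-804)) = (18441/1639 + 1974308)*(-1646053 - 1411/(-804)) = (18441*(1/1639) + 1974308)*(-1646053 - 1411*(-1/804)) = (18441/1639 + 1974308)*(-1646053 + 1411/804) = (3235909253/1639)*(-1323425201/804) = -4282483853569284853/1317756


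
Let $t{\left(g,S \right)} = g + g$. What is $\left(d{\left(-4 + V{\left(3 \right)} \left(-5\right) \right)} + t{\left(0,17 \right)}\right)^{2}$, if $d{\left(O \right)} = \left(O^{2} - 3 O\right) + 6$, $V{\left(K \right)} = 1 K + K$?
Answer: $1597696$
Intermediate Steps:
$t{\left(g,S \right)} = 2 g$
$V{\left(K \right)} = 2 K$ ($V{\left(K \right)} = K + K = 2 K$)
$d{\left(O \right)} = 6 + O^{2} - 3 O$
$\left(d{\left(-4 + V{\left(3 \right)} \left(-5\right) \right)} + t{\left(0,17 \right)}\right)^{2} = \left(\left(6 + \left(-4 + 2 \cdot 3 \left(-5\right)\right)^{2} - 3 \left(-4 + 2 \cdot 3 \left(-5\right)\right)\right) + 2 \cdot 0\right)^{2} = \left(\left(6 + \left(-4 + 6 \left(-5\right)\right)^{2} - 3 \left(-4 + 6 \left(-5\right)\right)\right) + 0\right)^{2} = \left(\left(6 + \left(-4 - 30\right)^{2} - 3 \left(-4 - 30\right)\right) + 0\right)^{2} = \left(\left(6 + \left(-34\right)^{2} - -102\right) + 0\right)^{2} = \left(\left(6 + 1156 + 102\right) + 0\right)^{2} = \left(1264 + 0\right)^{2} = 1264^{2} = 1597696$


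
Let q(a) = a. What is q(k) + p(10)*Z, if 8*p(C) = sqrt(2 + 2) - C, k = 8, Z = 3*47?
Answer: -133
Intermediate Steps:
Z = 141
p(C) = 1/4 - C/8 (p(C) = (sqrt(2 + 2) - C)/8 = (sqrt(4) - C)/8 = (2 - C)/8 = 1/4 - C/8)
q(k) + p(10)*Z = 8 + (1/4 - 1/8*10)*141 = 8 + (1/4 - 5/4)*141 = 8 - 1*141 = 8 - 141 = -133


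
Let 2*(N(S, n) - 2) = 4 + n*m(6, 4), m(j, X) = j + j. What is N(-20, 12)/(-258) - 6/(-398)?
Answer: -7175/25671 ≈ -0.27950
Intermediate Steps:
m(j, X) = 2*j
N(S, n) = 4 + 6*n (N(S, n) = 2 + (4 + n*(2*6))/2 = 2 + (4 + n*12)/2 = 2 + (4 + 12*n)/2 = 2 + (2 + 6*n) = 4 + 6*n)
N(-20, 12)/(-258) - 6/(-398) = (4 + 6*12)/(-258) - 6/(-398) = (4 + 72)*(-1/258) - 6*(-1/398) = 76*(-1/258) + 3/199 = -38/129 + 3/199 = -7175/25671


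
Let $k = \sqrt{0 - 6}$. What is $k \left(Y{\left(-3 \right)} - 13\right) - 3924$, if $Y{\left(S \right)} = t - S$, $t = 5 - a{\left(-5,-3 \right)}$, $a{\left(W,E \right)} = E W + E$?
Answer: $-3924 - 17 i \sqrt{6} \approx -3924.0 - 41.641 i$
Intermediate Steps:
$a{\left(W,E \right)} = E + E W$
$t = -7$ ($t = 5 - - 3 \left(1 - 5\right) = 5 - \left(-3\right) \left(-4\right) = 5 - 12 = -7$)
$k = i \sqrt{6}$ ($k = \sqrt{-6} = i \sqrt{6} \approx 2.4495 i$)
$Y{\left(S \right)} = -7 - S$
$k \left(Y{\left(-3 \right)} - 13\right) - 3924 = i \sqrt{6} \left(\left(-7 - -3\right) - 13\right) - 3924 = i \sqrt{6} \left(\left(-7 + 3\right) - 13\right) - 3924 = i \sqrt{6} \left(-4 - 13\right) - 3924 = i \sqrt{6} \left(-17\right) - 3924 = - 17 i \sqrt{6} - 3924 = -3924 - 17 i \sqrt{6}$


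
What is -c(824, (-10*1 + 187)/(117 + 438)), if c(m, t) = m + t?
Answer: -152499/185 ≈ -824.32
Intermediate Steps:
-c(824, (-10*1 + 187)/(117 + 438)) = -(824 + (-10*1 + 187)/(117 + 438)) = -(824 + (-10 + 187)/555) = -(824 + 177*(1/555)) = -(824 + 59/185) = -1*152499/185 = -152499/185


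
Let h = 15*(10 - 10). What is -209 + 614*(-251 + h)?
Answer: -154323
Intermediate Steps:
h = 0 (h = 15*0 = 0)
-209 + 614*(-251 + h) = -209 + 614*(-251 + 0) = -209 + 614*(-251) = -209 - 154114 = -154323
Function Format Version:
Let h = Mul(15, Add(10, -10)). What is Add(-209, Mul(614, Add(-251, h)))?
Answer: -154323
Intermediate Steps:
h = 0 (h = Mul(15, 0) = 0)
Add(-209, Mul(614, Add(-251, h))) = Add(-209, Mul(614, Add(-251, 0))) = Add(-209, Mul(614, -251)) = Add(-209, -154114) = -154323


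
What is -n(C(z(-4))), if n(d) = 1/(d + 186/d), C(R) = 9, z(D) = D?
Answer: -3/89 ≈ -0.033708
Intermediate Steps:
-n(C(z(-4))) = -9/(186 + 9²) = -9/(186 + 81) = -9/267 = -1*3/89 = -3/89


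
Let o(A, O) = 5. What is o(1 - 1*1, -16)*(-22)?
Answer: -110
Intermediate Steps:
o(1 - 1*1, -16)*(-22) = 5*(-22) = -110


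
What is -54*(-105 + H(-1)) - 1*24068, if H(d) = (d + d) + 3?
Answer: -18452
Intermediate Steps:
H(d) = 3 + 2*d (H(d) = 2*d + 3 = 3 + 2*d)
-54*(-105 + H(-1)) - 1*24068 = -54*(-105 + (3 + 2*(-1))) - 1*24068 = -54*(-105 + (3 - 2)) - 24068 = -54*(-105 + 1) - 24068 = -54*(-104) - 24068 = 5616 - 24068 = -18452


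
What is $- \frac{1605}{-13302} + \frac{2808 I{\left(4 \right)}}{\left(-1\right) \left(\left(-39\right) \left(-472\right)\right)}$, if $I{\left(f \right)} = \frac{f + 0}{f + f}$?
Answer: $\frac{5806}{130803} \approx 0.044387$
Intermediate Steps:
$I{\left(f \right)} = \frac{1}{2}$ ($I{\left(f \right)} = \frac{f}{2 f} = f \frac{1}{2 f} = \frac{1}{2}$)
$- \frac{1605}{-13302} + \frac{2808 I{\left(4 \right)}}{\left(-1\right) \left(\left(-39\right) \left(-472\right)\right)} = - \frac{1605}{-13302} + \frac{2808 \cdot \frac{1}{2}}{\left(-1\right) \left(\left(-39\right) \left(-472\right)\right)} = \left(-1605\right) \left(- \frac{1}{13302}\right) + \frac{1404}{\left(-1\right) 18408} = \frac{535}{4434} + \frac{1404}{-18408} = \frac{535}{4434} + 1404 \left(- \frac{1}{18408}\right) = \frac{535}{4434} - \frac{9}{118} = \frac{5806}{130803}$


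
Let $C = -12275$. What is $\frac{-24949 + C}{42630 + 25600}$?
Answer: $- \frac{18612}{34115} \approx -0.54557$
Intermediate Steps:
$\frac{-24949 + C}{42630 + 25600} = \frac{-24949 - 12275}{42630 + 25600} = - \frac{37224}{68230} = \left(-37224\right) \frac{1}{68230} = - \frac{18612}{34115}$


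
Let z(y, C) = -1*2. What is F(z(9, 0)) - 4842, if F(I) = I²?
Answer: -4838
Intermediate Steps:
z(y, C) = -2
F(z(9, 0)) - 4842 = (-2)² - 4842 = 4 - 4842 = -4838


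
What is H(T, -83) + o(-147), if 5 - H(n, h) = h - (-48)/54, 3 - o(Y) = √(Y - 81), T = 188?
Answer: 811/9 - 2*I*√57 ≈ 90.111 - 15.1*I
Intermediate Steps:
o(Y) = 3 - √(-81 + Y) (o(Y) = 3 - √(Y - 81) = 3 - √(-81 + Y))
H(n, h) = 37/9 - h (H(n, h) = 5 - (h - (-48)/54) = 5 - (h - 1*(-8/9)) = 5 - (h + 8/9) = 5 - (8/9 + h) = 5 + (-8/9 - h) = 37/9 - h)
H(T, -83) + o(-147) = (37/9 - 1*(-83)) + (3 - √(-81 - 147)) = (37/9 + 83) + (3 - √(-228)) = 784/9 + (3 - 2*I*√57) = 811/9 - 2*I*√57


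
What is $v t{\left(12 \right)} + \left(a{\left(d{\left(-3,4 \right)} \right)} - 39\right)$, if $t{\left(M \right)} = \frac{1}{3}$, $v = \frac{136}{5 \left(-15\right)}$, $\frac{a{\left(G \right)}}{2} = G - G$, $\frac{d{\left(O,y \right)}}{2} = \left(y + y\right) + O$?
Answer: $- \frac{8911}{225} \approx -39.604$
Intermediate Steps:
$d{\left(O,y \right)} = 2 O + 4 y$ ($d{\left(O,y \right)} = 2 \left(\left(y + y\right) + O\right) = 2 \left(2 y + O\right) = 2 \left(O + 2 y\right) = 2 O + 4 y$)
$a{\left(G \right)} = 0$ ($a{\left(G \right)} = 2 \left(G - G\right) = 2 \cdot 0 = 0$)
$v = - \frac{136}{75}$ ($v = \frac{136}{-75} = 136 \left(- \frac{1}{75}\right) = - \frac{136}{75} \approx -1.8133$)
$t{\left(M \right)} = \frac{1}{3}$
$v t{\left(12 \right)} + \left(a{\left(d{\left(-3,4 \right)} \right)} - 39\right) = \left(- \frac{136}{75}\right) \frac{1}{3} + \left(0 - 39\right) = - \frac{136}{225} - 39 = - \frac{8911}{225}$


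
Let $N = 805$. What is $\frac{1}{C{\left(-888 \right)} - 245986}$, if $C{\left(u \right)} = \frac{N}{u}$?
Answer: $- \frac{888}{218436373} \approx -4.0653 \cdot 10^{-6}$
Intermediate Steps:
$C{\left(u \right)} = \frac{805}{u}$
$\frac{1}{C{\left(-888 \right)} - 245986} = \frac{1}{\frac{805}{-888} - 245986} = \frac{1}{805 \left(- \frac{1}{888}\right) - 245986} = \frac{1}{- \frac{805}{888} - 245986} = \frac{1}{- \frac{218436373}{888}} = - \frac{888}{218436373}$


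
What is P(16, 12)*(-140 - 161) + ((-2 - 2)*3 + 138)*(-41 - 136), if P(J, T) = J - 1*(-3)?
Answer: -28021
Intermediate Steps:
P(J, T) = 3 + J (P(J, T) = J + 3 = 3 + J)
P(16, 12)*(-140 - 161) + ((-2 - 2)*3 + 138)*(-41 - 136) = (3 + 16)*(-140 - 161) + ((-2 - 2)*3 + 138)*(-41 - 136) = 19*(-301) + (-4*3 + 138)*(-177) = -5719 + (-12 + 138)*(-177) = -5719 + 126*(-177) = -5719 - 22302 = -28021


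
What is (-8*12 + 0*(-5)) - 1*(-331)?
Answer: 235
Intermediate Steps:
(-8*12 + 0*(-5)) - 1*(-331) = (-96 + 0) + 331 = -96 + 331 = 235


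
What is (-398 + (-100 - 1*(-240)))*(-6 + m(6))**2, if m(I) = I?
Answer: 0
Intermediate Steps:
(-398 + (-100 - 1*(-240)))*(-6 + m(6))**2 = (-398 + (-100 - 1*(-240)))*(-6 + 6)**2 = (-398 + (-100 + 240))*0**2 = (-398 + 140)*0 = -258*0 = 0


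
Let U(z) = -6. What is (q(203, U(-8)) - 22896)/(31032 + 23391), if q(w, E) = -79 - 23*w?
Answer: -27644/54423 ≈ -0.50795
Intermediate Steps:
(q(203, U(-8)) - 22896)/(31032 + 23391) = ((-79 - 23*203) - 22896)/(31032 + 23391) = ((-79 - 4669) - 22896)/54423 = (-4748 - 22896)*(1/54423) = -27644*1/54423 = -27644/54423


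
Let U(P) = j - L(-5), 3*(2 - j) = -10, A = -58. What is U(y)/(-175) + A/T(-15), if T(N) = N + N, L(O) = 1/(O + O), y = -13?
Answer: 3329/1750 ≈ 1.9023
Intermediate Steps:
L(O) = 1/(2*O)
j = 16/3 (j = 2 - 1/3*(-10) = 2 + 10/3 = 16/3 ≈ 5.3333)
T(N) = 2*N
U(P) = 163/30 (U(P) = 16/3 - 1/(2*(-5)) = 16/3 - (-1)/(2*5) = 16/3 - 1*(-1/10) = 16/3 + 1/10 = 163/30)
U(y)/(-175) + A/T(-15) = (163/30)/(-175) - 58/(2*(-15)) = (163/30)*(-1/175) - 58/(-30) = -163/5250 - 58*(-1/30) = -163/5250 + 29/15 = 3329/1750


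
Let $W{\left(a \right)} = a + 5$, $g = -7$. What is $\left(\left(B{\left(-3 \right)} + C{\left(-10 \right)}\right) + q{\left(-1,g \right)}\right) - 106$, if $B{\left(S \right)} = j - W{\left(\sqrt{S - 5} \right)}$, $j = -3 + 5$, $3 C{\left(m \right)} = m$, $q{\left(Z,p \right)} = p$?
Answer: $- \frac{358}{3} - 2 i \sqrt{2} \approx -119.33 - 2.8284 i$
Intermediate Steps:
$C{\left(m \right)} = \frac{m}{3}$
$W{\left(a \right)} = 5 + a$
$j = 2$
$B{\left(S \right)} = -3 - \sqrt{-5 + S}$ ($B{\left(S \right)} = 2 - \left(5 + \sqrt{S - 5}\right) = 2 - \left(5 + \sqrt{-5 + S}\right) = -3 - \sqrt{-5 + S}$)
$\left(\left(B{\left(-3 \right)} + C{\left(-10 \right)}\right) + q{\left(-1,g \right)}\right) - 106 = \left(\left(\left(-3 - \sqrt{-5 - 3}\right) + \frac{1}{3} \left(-10\right)\right) - 7\right) - 106 = \left(\left(\left(-3 - \sqrt{-8}\right) - \frac{10}{3}\right) - 7\right) - 106 = \left(\left(\left(-3 - 2 i \sqrt{2}\right) - \frac{10}{3}\right) - 7\right) - 106 = \left(\left(- \frac{19}{3} - 2 i \sqrt{2}\right) - 7\right) - 106 = \left(- \frac{40}{3} - 2 i \sqrt{2}\right) - 106 = - \frac{358}{3} - 2 i \sqrt{2}$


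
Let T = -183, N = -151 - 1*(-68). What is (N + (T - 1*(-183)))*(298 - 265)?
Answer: -2739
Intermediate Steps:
N = -83 (N = -151 + 68 = -83)
(N + (T - 1*(-183)))*(298 - 265) = (-83 + (-183 - 1*(-183)))*(298 - 265) = (-83 + (-183 + 183))*33 = (-83 + 0)*33 = -83*33 = -2739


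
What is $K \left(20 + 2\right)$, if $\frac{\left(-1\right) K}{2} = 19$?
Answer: $-836$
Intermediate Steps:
$K = -38$ ($K = \left(-2\right) 19 = -38$)
$K \left(20 + 2\right) = - 38 \left(20 + 2\right) = \left(-38\right) 22 = -836$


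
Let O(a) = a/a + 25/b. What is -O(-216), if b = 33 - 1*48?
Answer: ⅔ ≈ 0.66667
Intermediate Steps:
b = -15 (b = 33 - 48 = -15)
O(a) = -⅔ (O(a) = a/a + 25/(-15) = 1 + 25*(-1/15) = 1 - 5/3 = -⅔)
-O(-216) = -1*(-⅔) = ⅔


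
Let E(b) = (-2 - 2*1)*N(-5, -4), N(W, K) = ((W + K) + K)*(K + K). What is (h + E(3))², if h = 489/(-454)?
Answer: 35854558609/206116 ≈ 1.7395e+5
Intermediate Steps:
N(W, K) = 2*K*(W + 2*K) (N(W, K) = ((K + W) + K)*(2*K) = (W + 2*K)*(2*K) = 2*K*(W + 2*K))
E(b) = -416 (E(b) = (-2 - 2*1)*(2*(-4)*(-5 + 2*(-4))) = (-2 - 2)*(2*(-4)*(-5 - 8)) = -8*(-4)*(-13) = -4*104 = -416)
h = -489/454 (h = 489*(-1/454) = -489/454 ≈ -1.0771)
(h + E(3))² = (-489/454 - 416)² = (-189353/454)² = 35854558609/206116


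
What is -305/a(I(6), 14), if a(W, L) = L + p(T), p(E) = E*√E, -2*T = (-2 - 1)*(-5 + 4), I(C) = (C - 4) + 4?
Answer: -6832/319 - 366*I*√6/319 ≈ -21.417 - 2.8104*I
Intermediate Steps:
I(C) = C (I(C) = (-4 + C) + 4 = C)
T = -3/2 (T = -(-2 - 1)*(-5 + 4)/2 = -(-3)*(-1)/2 = -½*3 = -3/2 ≈ -1.5000)
p(E) = E^(3/2)
a(W, L) = L - 3*I*√6/4 (a(W, L) = L + (-3/2)^(3/2) = L - 3*I*√6/4)
-305/a(I(6), 14) = -305/(14 - 3*I*√6/4)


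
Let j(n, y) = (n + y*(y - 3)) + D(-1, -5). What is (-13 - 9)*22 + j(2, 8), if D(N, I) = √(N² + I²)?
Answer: -442 + √26 ≈ -436.90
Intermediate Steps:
D(N, I) = √(I² + N²)
j(n, y) = n + √26 + y*(-3 + y) (j(n, y) = (n + y*(y - 3)) + √((-5)² + (-1)²) = (n + y*(-3 + y)) + √(25 + 1) = (n + y*(-3 + y)) + √26 = n + √26 + y*(-3 + y))
(-13 - 9)*22 + j(2, 8) = (-13 - 9)*22 + (2 + √26 + 8² - 3*8) = -22*22 + (2 + √26 + 64 - 24) = -484 + (42 + √26) = -442 + √26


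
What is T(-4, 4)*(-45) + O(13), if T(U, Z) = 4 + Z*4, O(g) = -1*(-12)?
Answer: -888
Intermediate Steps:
O(g) = 12
T(U, Z) = 4 + 4*Z
T(-4, 4)*(-45) + O(13) = (4 + 4*4)*(-45) + 12 = (4 + 16)*(-45) + 12 = 20*(-45) + 12 = -900 + 12 = -888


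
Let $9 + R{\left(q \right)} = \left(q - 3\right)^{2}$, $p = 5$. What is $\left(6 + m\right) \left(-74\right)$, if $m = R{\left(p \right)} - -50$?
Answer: $-3774$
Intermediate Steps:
$R{\left(q \right)} = -9 + \left(-3 + q\right)^{2}$ ($R{\left(q \right)} = -9 + \left(q - 3\right)^{2} = -9 + \left(-3 + q\right)^{2}$)
$m = 45$ ($m = 5 \left(-6 + 5\right) - -50 = 5 \left(-1\right) + 50 = -5 + 50 = 45$)
$\left(6 + m\right) \left(-74\right) = \left(6 + 45\right) \left(-74\right) = 51 \left(-74\right) = -3774$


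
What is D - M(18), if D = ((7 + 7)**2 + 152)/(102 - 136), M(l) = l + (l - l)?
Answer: -480/17 ≈ -28.235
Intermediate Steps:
M(l) = l (M(l) = l + 0 = l)
D = -174/17 (D = (14**2 + 152)/(-34) = (196 + 152)*(-1/34) = 348*(-1/34) = -174/17 ≈ -10.235)
D - M(18) = -174/17 - 1*18 = -174/17 - 18 = -480/17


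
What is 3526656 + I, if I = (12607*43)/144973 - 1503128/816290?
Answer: 208672365752370633/59170005085 ≈ 3.5267e+6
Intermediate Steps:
I = 112299324873/59170005085 (I = 542101*(1/144973) - 1503128*1/816290 = 542101/144973 - 751564/408145 = 112299324873/59170005085 ≈ 1.8979)
3526656 + I = 3526656 + 112299324873/59170005085 = 208672365752370633/59170005085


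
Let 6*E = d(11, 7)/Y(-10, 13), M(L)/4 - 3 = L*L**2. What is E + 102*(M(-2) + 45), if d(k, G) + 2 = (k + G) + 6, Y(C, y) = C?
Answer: 76489/30 ≈ 2549.6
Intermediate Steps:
M(L) = 12 + 4*L**3 (M(L) = 12 + 4*(L*L**2) = 12 + 4*L**3)
d(k, G) = 4 + G + k (d(k, G) = -2 + ((k + G) + 6) = -2 + ((G + k) + 6) = -2 + (6 + G + k) = 4 + G + k)
E = -11/30 (E = ((4 + 7 + 11)/(-10))/6 = (22*(-1/10))/6 = (1/6)*(-11/5) = -11/30 ≈ -0.36667)
E + 102*(M(-2) + 45) = -11/30 + 102*((12 + 4*(-2)**3) + 45) = -11/30 + 102*((12 + 4*(-8)) + 45) = -11/30 + 102*((12 - 32) + 45) = -11/30 + 102*(-20 + 45) = -11/30 + 102*25 = -11/30 + 2550 = 76489/30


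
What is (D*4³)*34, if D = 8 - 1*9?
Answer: -2176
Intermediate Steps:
D = -1 (D = 8 - 9 = -1)
(D*4³)*34 = -1*4³*34 = -1*64*34 = -64*34 = -2176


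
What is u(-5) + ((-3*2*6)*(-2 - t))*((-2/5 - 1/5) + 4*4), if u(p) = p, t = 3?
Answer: 2767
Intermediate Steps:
u(-5) + ((-3*2*6)*(-2 - t))*((-2/5 - 1/5) + 4*4) = -5 + ((-3*2*6)*(-2 - 1*3))*((-2/5 - 1/5) + 4*4) = -5 + ((-6*6)*(-2 - 3))*((-2*⅕ - 1*⅕) + 16) = -5 + (-36*(-5))*((-⅖ - ⅕) + 16) = -5 + 180*(-⅗ + 16) = -5 + 180*(77/5) = -5 + 2772 = 2767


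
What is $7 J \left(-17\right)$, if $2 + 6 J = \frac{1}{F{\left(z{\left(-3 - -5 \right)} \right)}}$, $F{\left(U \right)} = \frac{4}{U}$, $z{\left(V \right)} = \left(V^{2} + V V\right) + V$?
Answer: $- \frac{119}{12} \approx -9.9167$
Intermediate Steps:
$z{\left(V \right)} = V + 2 V^{2}$ ($z{\left(V \right)} = \left(V^{2} + V^{2}\right) + V = 2 V^{2} + V = V + 2 V^{2}$)
$J = \frac{1}{12}$ ($J = - \frac{1}{3} + \frac{1}{6 \frac{4}{\left(-3 - -5\right) \left(1 + 2 \left(-3 - -5\right)\right)}} = - \frac{1}{3} + \frac{1}{6 \frac{4}{\left(-3 + 5\right) \left(1 + 2 \left(-3 + 5\right)\right)}} = - \frac{1}{3} + \frac{1}{6 \frac{4}{2 \left(1 + 2 \cdot 2\right)}} = - \frac{1}{3} + \frac{1}{6 \frac{4}{2 \left(1 + 4\right)}} = - \frac{1}{3} + \frac{1}{6 \frac{4}{2 \cdot 5}} = - \frac{1}{3} + \frac{1}{6 \cdot \frac{4}{10}} = - \frac{1}{3} + \frac{1}{6 \cdot 4 \cdot \frac{1}{10}} = - \frac{1}{3} + \frac{1}{6 \cdot \frac{2}{5}} = - \frac{1}{3} + \frac{1}{6} \cdot \frac{5}{2} = - \frac{1}{3} + \frac{5}{12} = \frac{1}{12} \approx 0.083333$)
$7 J \left(-17\right) = 7 \cdot \frac{1}{12} \left(-17\right) = \frac{7}{12} \left(-17\right) = - \frac{119}{12}$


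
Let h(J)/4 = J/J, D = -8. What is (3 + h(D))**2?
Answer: 49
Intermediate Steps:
h(J) = 4 (h(J) = 4*(J/J) = 4*1 = 4)
(3 + h(D))**2 = (3 + 4)**2 = 7**2 = 49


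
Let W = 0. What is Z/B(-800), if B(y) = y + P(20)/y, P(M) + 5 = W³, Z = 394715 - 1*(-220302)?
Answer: -98402720/127999 ≈ -768.78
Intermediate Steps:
Z = 615017 (Z = 394715 + 220302 = 615017)
P(M) = -5 (P(M) = -5 + 0³ = -5 + 0 = -5)
B(y) = y - 5/y
Z/B(-800) = 615017/(-800 - 5/(-800)) = 615017/(-800 - 5*(-1/800)) = 615017/(-800 + 1/160) = 615017/(-127999/160) = 615017*(-160/127999) = -98402720/127999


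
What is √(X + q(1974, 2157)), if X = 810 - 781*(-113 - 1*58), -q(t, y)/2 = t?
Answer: √130413 ≈ 361.13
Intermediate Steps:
q(t, y) = -2*t
X = 134361 (X = 810 - 781*(-113 - 58) = 810 - 781*(-171) = 810 + 133551 = 134361)
√(X + q(1974, 2157)) = √(134361 - 2*1974) = √(134361 - 3948) = √130413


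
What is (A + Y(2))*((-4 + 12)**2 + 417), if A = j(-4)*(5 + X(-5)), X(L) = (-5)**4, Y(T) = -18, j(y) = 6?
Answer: 1809522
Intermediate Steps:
X(L) = 625
A = 3780 (A = 6*(5 + 625) = 6*630 = 3780)
(A + Y(2))*((-4 + 12)**2 + 417) = (3780 - 18)*((-4 + 12)**2 + 417) = 3762*(8**2 + 417) = 3762*(64 + 417) = 3762*481 = 1809522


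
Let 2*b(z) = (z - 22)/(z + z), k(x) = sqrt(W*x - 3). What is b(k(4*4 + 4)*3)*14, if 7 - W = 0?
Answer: 7/2 - 77*sqrt(137)/411 ≈ 1.3071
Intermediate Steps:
W = 7 (W = 7 - 1*0 = 7 + 0 = 7)
k(x) = sqrt(-3 + 7*x) (k(x) = sqrt(7*x - 3) = sqrt(-3 + 7*x))
b(z) = (-22 + z)/(4*z) (b(z) = ((z - 22)/(z + z))/2 = ((-22 + z)/((2*z)))/2 = ((-22 + z)*(1/(2*z)))/2 = ((-22 + z)/(2*z))/2 = (-22 + z)/(4*z))
b(k(4*4 + 4)*3)*14 = ((-22 + sqrt(-3 + 7*(4*4 + 4))*3)/(4*((sqrt(-3 + 7*(4*4 + 4))*3))))*14 = ((-22 + sqrt(-3 + 7*(16 + 4))*3)/(4*((sqrt(-3 + 7*(16 + 4))*3))))*14 = ((-22 + sqrt(-3 + 7*20)*3)/(4*((sqrt(-3 + 7*20)*3))))*14 = ((-22 + sqrt(-3 + 140)*3)/(4*((sqrt(-3 + 140)*3))))*14 = ((-22 + sqrt(137)*3)/(4*((sqrt(137)*3))))*14 = ((-22 + 3*sqrt(137))/(4*((3*sqrt(137)))))*14 = ((sqrt(137)/411)*(-22 + 3*sqrt(137))/4)*14 = (sqrt(137)*(-22 + 3*sqrt(137))/1644)*14 = 7*sqrt(137)*(-22 + 3*sqrt(137))/822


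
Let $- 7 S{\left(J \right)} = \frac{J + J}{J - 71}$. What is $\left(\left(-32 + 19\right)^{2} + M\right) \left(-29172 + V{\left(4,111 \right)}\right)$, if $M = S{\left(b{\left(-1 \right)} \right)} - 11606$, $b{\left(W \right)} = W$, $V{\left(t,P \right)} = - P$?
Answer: $\frac{28132422125}{84} \approx 3.3491 \cdot 10^{8}$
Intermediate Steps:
$S{\left(J \right)} = - \frac{2 J}{7 \left(-71 + J\right)}$ ($S{\left(J \right)} = - \frac{\left(J + J\right) \frac{1}{J - 71}}{7} = - \frac{2 J \frac{1}{-71 + J}}{7} = - \frac{2 J}{7 \left(-71 + J\right)}$)
$M = - \frac{2924713}{252}$ ($M = \left(-2\right) \left(-1\right) \frac{1}{-497 + 7 \left(-1\right)} - 11606 = \left(-2\right) \left(-1\right) \frac{1}{-497 - 7} - 11606 = \left(-2\right) \left(-1\right) \frac{1}{-504} - 11606 = \left(-2\right) \left(-1\right) \left(- \frac{1}{504}\right) - 11606 = - \frac{1}{252} - 11606 = - \frac{2924713}{252} \approx -11606.0$)
$\left(\left(-32 + 19\right)^{2} + M\right) \left(-29172 + V{\left(4,111 \right)}\right) = \left(\left(-32 + 19\right)^{2} - \frac{2924713}{252}\right) \left(-29172 - 111\right) = \left(\left(-13\right)^{2} - \frac{2924713}{252}\right) \left(-29172 - 111\right) = \left(169 - \frac{2924713}{252}\right) \left(-29283\right) = \left(- \frac{2882125}{252}\right) \left(-29283\right) = \frac{28132422125}{84}$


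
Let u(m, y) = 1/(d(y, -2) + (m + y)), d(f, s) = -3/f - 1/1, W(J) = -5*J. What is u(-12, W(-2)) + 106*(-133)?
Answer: -465244/33 ≈ -14098.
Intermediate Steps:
d(f, s) = -1 - 3/f (d(f, s) = -3/f - 1*1 = -3/f - 1 = -1 - 3/f)
u(m, y) = 1/(m + y + (-3 - y)/y) (u(m, y) = 1/((-3 - y)/y + (m + y)) = 1/(m + y + (-3 - y)/y))
u(-12, W(-2)) + 106*(-133) = (-5*(-2))/(-3 - (-5)*(-2) + (-5*(-2))*(-12 - 5*(-2))) + 106*(-133) = 10/(-3 - 1*10 + 10*(-12 + 10)) - 14098 = 10/(-3 - 10 + 10*(-2)) - 14098 = 10/(-3 - 10 - 20) - 14098 = 10/(-33) - 14098 = 10*(-1/33) - 14098 = -10/33 - 14098 = -465244/33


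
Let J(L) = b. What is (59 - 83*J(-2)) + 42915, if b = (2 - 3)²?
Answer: 42891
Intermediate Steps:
b = 1 (b = (-1)² = 1)
J(L) = 1
(59 - 83*J(-2)) + 42915 = (59 - 83*1) + 42915 = (59 - 83) + 42915 = -24 + 42915 = 42891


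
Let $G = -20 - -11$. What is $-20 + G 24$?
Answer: $-236$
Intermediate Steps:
$G = -9$ ($G = -20 + 11 = -9$)
$-20 + G 24 = -20 - 216 = -236$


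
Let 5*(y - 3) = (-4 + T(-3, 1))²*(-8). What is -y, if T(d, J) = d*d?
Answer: 37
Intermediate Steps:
T(d, J) = d²
y = -37 (y = 3 + ((-4 + (-3)²)²*(-8))/5 = 3 + ((-4 + 9)²*(-8))/5 = 3 + (5²*(-8))/5 = 3 + (25*(-8))/5 = 3 + (⅕)*(-200) = 3 - 40 = -37)
-y = -1*(-37) = 37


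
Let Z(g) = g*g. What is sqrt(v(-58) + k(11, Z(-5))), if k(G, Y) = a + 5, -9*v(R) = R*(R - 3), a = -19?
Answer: 4*I*sqrt(229)/3 ≈ 20.177*I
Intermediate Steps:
Z(g) = g**2
v(R) = -R*(-3 + R)/9 (v(R) = -R*(R - 3)/9 = -R*(-3 + R)/9)
k(G, Y) = -14 (k(G, Y) = -19 + 5 = -14)
sqrt(v(-58) + k(11, Z(-5))) = sqrt((1/9)*(-58)*(3 - 1*(-58)) - 14) = sqrt((1/9)*(-58)*(3 + 58) - 14) = sqrt((1/9)*(-58)*61 - 14) = sqrt(-3538/9 - 14) = sqrt(-3664/9) = 4*I*sqrt(229)/3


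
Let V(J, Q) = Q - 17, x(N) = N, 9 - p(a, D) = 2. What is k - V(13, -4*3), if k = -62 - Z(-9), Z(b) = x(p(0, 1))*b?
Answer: 30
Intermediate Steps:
p(a, D) = 7 (p(a, D) = 9 - 1*2 = 9 - 2 = 7)
Z(b) = 7*b
V(J, Q) = -17 + Q
k = 1 (k = -62 - 7*(-9) = -62 - 1*(-63) = -62 + 63 = 1)
k - V(13, -4*3) = 1 - (-17 - 4*3) = 1 - (-17 - 12) = 1 - 1*(-29) = 1 + 29 = 30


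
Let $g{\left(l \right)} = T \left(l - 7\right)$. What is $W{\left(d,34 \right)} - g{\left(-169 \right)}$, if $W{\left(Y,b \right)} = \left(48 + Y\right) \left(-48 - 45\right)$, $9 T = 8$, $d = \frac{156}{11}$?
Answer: $- \frac{557020}{99} \approx -5626.5$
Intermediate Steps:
$d = \frac{156}{11}$ ($d = 156 \cdot \frac{1}{11} = \frac{156}{11} \approx 14.182$)
$T = \frac{8}{9}$ ($T = \frac{1}{9} \cdot 8 = \frac{8}{9} \approx 0.88889$)
$g{\left(l \right)} = - \frac{56}{9} + \frac{8 l}{9}$ ($g{\left(l \right)} = \frac{8 \left(l - 7\right)}{9} = \frac{8 \left(-7 + l\right)}{9} = - \frac{56}{9} + \frac{8 l}{9}$)
$W{\left(Y,b \right)} = -4464 - 93 Y$ ($W{\left(Y,b \right)} = \left(48 + Y\right) \left(-93\right) = -4464 - 93 Y$)
$W{\left(d,34 \right)} - g{\left(-169 \right)} = \left(-4464 - \frac{14508}{11}\right) - \left(- \frac{56}{9} + \frac{8}{9} \left(-169\right)\right) = \left(-4464 - \frac{14508}{11}\right) - \left(- \frac{56}{9} - \frac{1352}{9}\right) = - \frac{63612}{11} - - \frac{1408}{9} = - \frac{63612}{11} + \frac{1408}{9} = - \frac{557020}{99}$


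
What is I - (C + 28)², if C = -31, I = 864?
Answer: 855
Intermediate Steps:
I - (C + 28)² = 864 - (-31 + 28)² = 864 - 1*(-3)² = 864 - 1*9 = 864 - 9 = 855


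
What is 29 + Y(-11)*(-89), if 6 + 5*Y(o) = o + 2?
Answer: 296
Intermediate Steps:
Y(o) = -⅘ + o/5 (Y(o) = -6/5 + (o + 2)/5 = -6/5 + (2 + o)/5 = -6/5 + (⅖ + o/5) = -⅘ + o/5)
29 + Y(-11)*(-89) = 29 + (-⅘ + (⅕)*(-11))*(-89) = 29 + (-⅘ - 11/5)*(-89) = 29 - 3*(-89) = 29 + 267 = 296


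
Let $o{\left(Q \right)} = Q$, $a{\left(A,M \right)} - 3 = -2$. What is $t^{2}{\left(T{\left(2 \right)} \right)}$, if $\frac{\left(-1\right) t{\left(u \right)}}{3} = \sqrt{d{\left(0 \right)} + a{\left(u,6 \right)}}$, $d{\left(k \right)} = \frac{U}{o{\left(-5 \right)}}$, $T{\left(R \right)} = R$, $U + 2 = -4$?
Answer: $\frac{99}{5} \approx 19.8$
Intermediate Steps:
$U = -6$ ($U = -2 - 4 = -6$)
$a{\left(A,M \right)} = 1$ ($a{\left(A,M \right)} = 3 - 2 = 1$)
$d{\left(k \right)} = \frac{6}{5}$ ($d{\left(k \right)} = - \frac{6}{-5} = \left(-6\right) \left(- \frac{1}{5}\right) = \frac{6}{5}$)
$t{\left(u \right)} = - \frac{3 \sqrt{55}}{5}$ ($t{\left(u \right)} = - 3 \sqrt{\frac{6}{5} + 1} = - 3 \sqrt{\frac{11}{5}} = - 3 \frac{\sqrt{55}}{5} = - \frac{3 \sqrt{55}}{5}$)
$t^{2}{\left(T{\left(2 \right)} \right)} = \left(- \frac{3 \sqrt{55}}{5}\right)^{2} = \frac{99}{5}$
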